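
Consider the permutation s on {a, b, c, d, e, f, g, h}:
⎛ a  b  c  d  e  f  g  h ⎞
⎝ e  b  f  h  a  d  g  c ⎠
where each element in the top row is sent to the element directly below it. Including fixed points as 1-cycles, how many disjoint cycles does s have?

4

The cycle decomposition is (a e)(b)(c f d h)(g), which has 4 cycles (counting 1-cycles).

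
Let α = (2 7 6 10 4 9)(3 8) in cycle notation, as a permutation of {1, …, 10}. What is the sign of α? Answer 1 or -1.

The cycle lengths are 6, 2, 1, 1.
A cycle of length ℓ contributes ℓ−1 transpositions, so α is a product of 5 + 1 = 6 transpositions — even.

1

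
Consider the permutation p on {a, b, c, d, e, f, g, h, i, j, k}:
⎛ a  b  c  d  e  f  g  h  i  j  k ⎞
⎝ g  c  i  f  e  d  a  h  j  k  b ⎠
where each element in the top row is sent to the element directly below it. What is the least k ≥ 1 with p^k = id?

Writing p as disjoint cycles, the cycle lengths are 5, 2, 2, 1, 1.
The order is lcm(5, 2, 2) = 10.

10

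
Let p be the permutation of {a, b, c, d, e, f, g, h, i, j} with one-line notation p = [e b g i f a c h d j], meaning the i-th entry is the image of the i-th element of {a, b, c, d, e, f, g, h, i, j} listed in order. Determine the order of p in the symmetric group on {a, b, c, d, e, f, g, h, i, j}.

Writing p as disjoint cycles, the cycle lengths are 3, 2, 2, 1, 1, 1.
The order is lcm(3, 2, 2) = 6.

6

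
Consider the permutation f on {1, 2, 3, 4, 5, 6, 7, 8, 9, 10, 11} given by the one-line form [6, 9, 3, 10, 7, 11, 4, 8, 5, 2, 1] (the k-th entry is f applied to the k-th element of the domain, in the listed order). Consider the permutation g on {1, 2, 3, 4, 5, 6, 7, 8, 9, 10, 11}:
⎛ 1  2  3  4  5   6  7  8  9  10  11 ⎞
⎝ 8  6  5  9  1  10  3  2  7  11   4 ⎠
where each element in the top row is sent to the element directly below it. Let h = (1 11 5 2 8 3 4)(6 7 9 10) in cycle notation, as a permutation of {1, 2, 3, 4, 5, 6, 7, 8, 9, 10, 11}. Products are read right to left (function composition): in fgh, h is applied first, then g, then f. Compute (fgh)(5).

Chase 5: h(5) = 2; g(2) = 6; f(6) = 11. Hence (fgh)(5) = 11.

11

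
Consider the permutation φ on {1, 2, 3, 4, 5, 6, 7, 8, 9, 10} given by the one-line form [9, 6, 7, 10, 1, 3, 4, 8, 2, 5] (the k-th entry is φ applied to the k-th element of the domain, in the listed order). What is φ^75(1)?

6

Tracing 1 → 9 → … returns to 1 after 9 steps, so 1 lies in a 9-cycle (1 9 2 6 3 7 4 10 5).
Powers repeat with period 9 on this cycle, and 75 mod 9 = 3, so φ^75(1) = φ^3(1).
Stepping 3 places around the cycle: 1 → 9 → 2 → 6.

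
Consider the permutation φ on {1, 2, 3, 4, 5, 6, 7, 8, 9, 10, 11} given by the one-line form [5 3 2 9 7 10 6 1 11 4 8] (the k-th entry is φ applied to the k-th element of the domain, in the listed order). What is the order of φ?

Decomposing into disjoint cycles gives cycle lengths 9, 2.
The order is lcm(9, 2) = 18.

18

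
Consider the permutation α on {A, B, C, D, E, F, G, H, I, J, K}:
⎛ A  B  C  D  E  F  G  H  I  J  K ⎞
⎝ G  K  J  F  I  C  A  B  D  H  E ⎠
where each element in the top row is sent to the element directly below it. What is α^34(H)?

C

Tracing H → B → … returns to H after 9 steps, so H lies in a 9-cycle (B K E I D F C J H).
Since the cycle has length 9, α^34 acts on it the same as α^7 (34 mod 9 = 7).
Stepping 7 places around the cycle: H → B → K → E → I → D → F → C.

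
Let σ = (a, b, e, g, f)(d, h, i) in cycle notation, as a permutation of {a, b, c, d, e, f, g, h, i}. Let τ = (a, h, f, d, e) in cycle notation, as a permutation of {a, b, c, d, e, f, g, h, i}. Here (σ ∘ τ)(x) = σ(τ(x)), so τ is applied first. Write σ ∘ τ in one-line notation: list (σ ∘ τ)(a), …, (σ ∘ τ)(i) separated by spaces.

i e c g b h f a d

Chase each element through τ then σ: a → h → i; b → b → e; c → c → c; d → e → g; e → a → b; f → d → h; g → g → f; h → f → a; i → i → d.
Collecting the images, σ ∘ τ = [i e c g b h f a d].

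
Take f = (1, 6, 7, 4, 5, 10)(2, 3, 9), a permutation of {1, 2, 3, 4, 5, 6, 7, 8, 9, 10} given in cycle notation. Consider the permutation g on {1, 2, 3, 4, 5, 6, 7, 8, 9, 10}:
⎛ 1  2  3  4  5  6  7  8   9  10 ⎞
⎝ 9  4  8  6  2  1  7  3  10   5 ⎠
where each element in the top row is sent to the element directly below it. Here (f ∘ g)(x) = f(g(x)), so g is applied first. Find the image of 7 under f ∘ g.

First apply g: g(7) = 7, then f(7) = 4. Thus (f ∘ g)(7) = 4.

4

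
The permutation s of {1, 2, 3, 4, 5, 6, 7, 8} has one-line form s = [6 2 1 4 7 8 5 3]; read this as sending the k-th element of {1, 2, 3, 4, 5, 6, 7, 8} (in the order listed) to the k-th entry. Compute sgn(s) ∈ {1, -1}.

In disjoint-cycle form the cycle lengths are 4, 2, 1, 1.
A cycle is odd iff its length is even; s has 2 even-length cycles, so sgn(s) = (−1)^2 and s is even.

1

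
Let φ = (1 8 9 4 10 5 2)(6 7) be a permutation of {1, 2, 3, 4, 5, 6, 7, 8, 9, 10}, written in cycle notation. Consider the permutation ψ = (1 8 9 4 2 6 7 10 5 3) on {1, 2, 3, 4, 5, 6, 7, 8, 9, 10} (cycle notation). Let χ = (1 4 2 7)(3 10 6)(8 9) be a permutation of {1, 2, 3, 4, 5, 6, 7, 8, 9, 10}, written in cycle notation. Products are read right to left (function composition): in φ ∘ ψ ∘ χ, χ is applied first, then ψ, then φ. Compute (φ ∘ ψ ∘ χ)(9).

(φ ∘ ψ ∘ χ)(9) = φ(ψ(χ(9))). χ(9) = 8, then ψ(8) = 9, then φ(9) = 4, so the result is 4.

4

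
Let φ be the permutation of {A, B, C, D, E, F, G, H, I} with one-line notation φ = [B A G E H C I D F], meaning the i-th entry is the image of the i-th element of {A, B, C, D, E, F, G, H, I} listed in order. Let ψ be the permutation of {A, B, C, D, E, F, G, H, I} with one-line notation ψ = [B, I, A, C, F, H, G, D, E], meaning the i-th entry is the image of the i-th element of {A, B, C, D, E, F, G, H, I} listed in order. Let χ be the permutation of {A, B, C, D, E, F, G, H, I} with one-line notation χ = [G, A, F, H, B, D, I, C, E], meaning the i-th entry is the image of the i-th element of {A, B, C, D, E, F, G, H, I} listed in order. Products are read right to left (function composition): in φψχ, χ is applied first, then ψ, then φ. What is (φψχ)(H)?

(φψχ)(H) = φ(ψ(χ(H))). χ(H) = C, then ψ(C) = A, then φ(A) = B, so the result is B.

B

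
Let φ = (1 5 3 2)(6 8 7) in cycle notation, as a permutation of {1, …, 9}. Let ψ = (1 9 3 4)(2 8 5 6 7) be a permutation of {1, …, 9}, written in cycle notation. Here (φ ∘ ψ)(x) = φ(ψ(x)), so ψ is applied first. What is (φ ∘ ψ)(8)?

ψ(8) = 5, then φ(5) = 3; composing gives (φ ∘ ψ)(8) = 3.

3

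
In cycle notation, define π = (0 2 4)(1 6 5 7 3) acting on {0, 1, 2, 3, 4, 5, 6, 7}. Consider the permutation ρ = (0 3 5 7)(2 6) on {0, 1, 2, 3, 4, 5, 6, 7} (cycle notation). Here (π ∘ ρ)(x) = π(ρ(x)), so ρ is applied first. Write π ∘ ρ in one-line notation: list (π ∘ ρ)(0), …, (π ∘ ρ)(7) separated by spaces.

(π ∘ ρ)(x) = π(ρ(x)). Computing each image: π(ρ(0)) = π(3) = 1, π(ρ(1)) = π(1) = 6, π(ρ(2)) = π(6) = 5, π(ρ(3)) = π(5) = 7, π(ρ(4)) = π(4) = 0, π(ρ(5)) = π(7) = 3, π(ρ(6)) = π(2) = 4, π(ρ(7)) = π(0) = 2.
Hence π ∘ ρ = [1 6 5 7 0 3 4 2].

1 6 5 7 0 3 4 2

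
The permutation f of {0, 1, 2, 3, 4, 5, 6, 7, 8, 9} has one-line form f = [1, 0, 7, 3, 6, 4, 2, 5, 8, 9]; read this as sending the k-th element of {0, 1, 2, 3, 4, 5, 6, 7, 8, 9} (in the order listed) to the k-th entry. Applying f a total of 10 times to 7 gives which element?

Tracing 7 → 5 → … returns to 7 after 5 steps, so 7 lies in a 5-cycle (2 7 5 4 6).
Powers repeat with period 5 on this cycle, and 10 mod 5 = 0, so f^10(7) = f^0(7).
So f^10(7) = 7.

7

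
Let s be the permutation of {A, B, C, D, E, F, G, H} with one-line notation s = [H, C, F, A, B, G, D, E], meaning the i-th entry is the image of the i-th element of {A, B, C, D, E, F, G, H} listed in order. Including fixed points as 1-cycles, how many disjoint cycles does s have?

The cycle decomposition is (A H E B C F G D), which has 1 cycle (counting 1-cycles).

1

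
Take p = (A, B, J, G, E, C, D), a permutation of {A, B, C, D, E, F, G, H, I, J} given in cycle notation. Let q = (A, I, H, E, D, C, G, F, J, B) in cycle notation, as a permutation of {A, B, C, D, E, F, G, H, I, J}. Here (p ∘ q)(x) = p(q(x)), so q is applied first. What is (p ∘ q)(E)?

A

q(E) = D, then p(D) = A; composing gives (p ∘ q)(E) = A.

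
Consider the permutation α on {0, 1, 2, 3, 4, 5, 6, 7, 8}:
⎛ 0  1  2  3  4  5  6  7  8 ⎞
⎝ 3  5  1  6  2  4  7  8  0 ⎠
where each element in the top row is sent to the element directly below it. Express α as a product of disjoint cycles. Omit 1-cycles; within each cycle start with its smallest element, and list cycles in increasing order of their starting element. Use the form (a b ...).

(0 3 6 7 8)(1 5 4 2)

Start at 0 and follow images: 0 → 3 → 6 → 7 → 8 → 0, giving the cycle (0 3 6 7 8).
Repeating from the next unused element and collecting all non-trivial cycles gives (0 3 6 7 8)(1 5 4 2).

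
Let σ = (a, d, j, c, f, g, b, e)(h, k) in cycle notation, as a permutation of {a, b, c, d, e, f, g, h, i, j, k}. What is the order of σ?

The cycle type of σ is (8, 2, 1).
The order of σ is the least common multiple of its cycle lengths: lcm(8, 2) = 8.

8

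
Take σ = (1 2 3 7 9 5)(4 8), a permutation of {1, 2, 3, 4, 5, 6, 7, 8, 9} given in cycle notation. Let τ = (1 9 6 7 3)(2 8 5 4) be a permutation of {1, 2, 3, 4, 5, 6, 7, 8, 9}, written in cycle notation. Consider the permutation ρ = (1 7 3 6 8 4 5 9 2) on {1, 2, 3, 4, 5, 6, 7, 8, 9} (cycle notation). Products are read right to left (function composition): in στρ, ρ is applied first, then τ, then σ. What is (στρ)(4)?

8

Chase 4: ρ(4) = 5; τ(5) = 4; σ(4) = 8. Hence (στρ)(4) = 8.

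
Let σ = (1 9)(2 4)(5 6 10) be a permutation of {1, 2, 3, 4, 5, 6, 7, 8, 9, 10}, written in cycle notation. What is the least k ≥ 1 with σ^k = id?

The cycle type of σ is (3, 2, 2, 1, 1, 1).
Since disjoint cycles commute, ord(σ) = lcm(3, 2, 2) = 6.

6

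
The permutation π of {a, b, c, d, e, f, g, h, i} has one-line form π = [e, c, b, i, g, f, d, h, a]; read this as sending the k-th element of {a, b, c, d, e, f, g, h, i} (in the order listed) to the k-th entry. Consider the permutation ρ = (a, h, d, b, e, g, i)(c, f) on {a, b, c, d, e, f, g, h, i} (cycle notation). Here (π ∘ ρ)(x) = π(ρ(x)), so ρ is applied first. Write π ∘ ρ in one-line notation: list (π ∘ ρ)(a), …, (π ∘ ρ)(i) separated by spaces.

h g f c d b a i e

For each element, apply ρ then π: a → h → h; b → e → g; c → f → f; d → b → c; e → g → d; f → c → b; g → i → a; h → d → i; i → a → e.
Collecting the images, π ∘ ρ = [h g f c d b a i e].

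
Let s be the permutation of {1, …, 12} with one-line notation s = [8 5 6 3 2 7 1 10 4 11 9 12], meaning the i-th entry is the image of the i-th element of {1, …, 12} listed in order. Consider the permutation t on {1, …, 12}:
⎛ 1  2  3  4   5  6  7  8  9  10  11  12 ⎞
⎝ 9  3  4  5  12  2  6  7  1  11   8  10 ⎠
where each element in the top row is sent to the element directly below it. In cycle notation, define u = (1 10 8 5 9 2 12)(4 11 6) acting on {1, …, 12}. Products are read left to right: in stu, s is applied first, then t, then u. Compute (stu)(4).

11

Apply the permutations in order: s(4) = 3, then t(3) = 4, then u(4) = 11. So (stu)(4) = 11.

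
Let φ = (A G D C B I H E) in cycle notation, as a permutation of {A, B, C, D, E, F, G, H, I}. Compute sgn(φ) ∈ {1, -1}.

The cycle lengths are 8, 1.
A cycle of length ℓ contributes ℓ−1 transpositions, so φ is a product of 7 transpositions — odd.

-1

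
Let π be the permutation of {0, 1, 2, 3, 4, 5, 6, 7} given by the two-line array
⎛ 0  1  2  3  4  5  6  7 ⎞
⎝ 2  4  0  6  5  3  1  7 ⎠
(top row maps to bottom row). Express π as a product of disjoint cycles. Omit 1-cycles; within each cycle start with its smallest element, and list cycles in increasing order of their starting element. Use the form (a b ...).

Iterating π from 0 gives 0 → 2 → 0; that is the 2-cycle (0 2).
Continuing from each remaining unvisited element yields (0 2)(1 4 5 3 6).

(0 2)(1 4 5 3 6)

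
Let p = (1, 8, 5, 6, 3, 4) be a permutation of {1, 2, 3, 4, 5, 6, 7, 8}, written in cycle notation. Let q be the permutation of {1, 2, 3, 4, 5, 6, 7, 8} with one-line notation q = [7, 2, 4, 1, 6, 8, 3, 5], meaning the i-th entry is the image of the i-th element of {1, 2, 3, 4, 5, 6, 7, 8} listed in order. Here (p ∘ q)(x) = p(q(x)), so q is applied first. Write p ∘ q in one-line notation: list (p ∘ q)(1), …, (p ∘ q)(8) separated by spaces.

7 2 1 8 3 5 4 6

For each element, apply q then p: 1 → 7 → 7; 2 → 2 → 2; 3 → 4 → 1; 4 → 1 → 8; 5 → 6 → 3; 6 → 8 → 5; 7 → 3 → 4; 8 → 5 → 6.
Collecting the images, p ∘ q = [7 2 1 8 3 5 4 6].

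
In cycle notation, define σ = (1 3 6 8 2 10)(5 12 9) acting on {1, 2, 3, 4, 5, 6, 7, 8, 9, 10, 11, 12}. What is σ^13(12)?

9

12 lies in the 3-cycle (5 12 9).
Powers repeat with period 3 on this cycle, and 13 mod 3 = 1, so σ^13(12) = σ^1(12).
Advancing 1 step from 12: 12 → 9.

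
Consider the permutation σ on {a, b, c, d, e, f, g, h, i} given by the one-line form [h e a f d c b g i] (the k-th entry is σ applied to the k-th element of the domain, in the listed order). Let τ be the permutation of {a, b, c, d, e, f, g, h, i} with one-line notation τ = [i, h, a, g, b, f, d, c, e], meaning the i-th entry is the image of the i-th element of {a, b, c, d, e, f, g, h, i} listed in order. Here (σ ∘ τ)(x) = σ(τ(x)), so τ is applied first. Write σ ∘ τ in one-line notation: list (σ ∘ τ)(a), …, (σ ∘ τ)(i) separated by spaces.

i g h b e c f a d

For each element, apply τ then σ: a → i → i; b → h → g; c → a → h; d → g → b; e → b → e; f → f → c; g → d → f; h → c → a; i → e → d.
So σ ∘ τ in one-line form is i g h b e c f a d.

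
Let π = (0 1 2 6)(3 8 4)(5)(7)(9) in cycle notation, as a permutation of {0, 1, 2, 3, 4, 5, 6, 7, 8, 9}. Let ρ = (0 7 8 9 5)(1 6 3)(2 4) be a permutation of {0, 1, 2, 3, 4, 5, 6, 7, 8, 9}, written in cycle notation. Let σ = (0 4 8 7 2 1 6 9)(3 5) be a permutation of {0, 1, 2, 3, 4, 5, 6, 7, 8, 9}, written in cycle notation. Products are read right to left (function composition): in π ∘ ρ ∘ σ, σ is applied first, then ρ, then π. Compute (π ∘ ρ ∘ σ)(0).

6

Chase 0: σ(0) = 4; ρ(4) = 2; π(2) = 6. Hence (π ∘ ρ ∘ σ)(0) = 6.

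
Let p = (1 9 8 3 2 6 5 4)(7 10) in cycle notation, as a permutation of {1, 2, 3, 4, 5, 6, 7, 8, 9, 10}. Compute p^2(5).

5 lies in the 8-cycle (1 9 8 3 2 6 5 4).
Stepping 2 places around the cycle: 5 → 4 → 1.

1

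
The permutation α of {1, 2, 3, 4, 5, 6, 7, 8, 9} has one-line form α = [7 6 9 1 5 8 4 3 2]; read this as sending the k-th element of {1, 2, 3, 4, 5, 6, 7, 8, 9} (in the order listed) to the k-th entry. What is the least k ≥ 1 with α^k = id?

The disjoint-cycle form of α has cycle lengths 5, 3, 1.
Since disjoint cycles commute, ord(α) = lcm(5, 3) = 15.

15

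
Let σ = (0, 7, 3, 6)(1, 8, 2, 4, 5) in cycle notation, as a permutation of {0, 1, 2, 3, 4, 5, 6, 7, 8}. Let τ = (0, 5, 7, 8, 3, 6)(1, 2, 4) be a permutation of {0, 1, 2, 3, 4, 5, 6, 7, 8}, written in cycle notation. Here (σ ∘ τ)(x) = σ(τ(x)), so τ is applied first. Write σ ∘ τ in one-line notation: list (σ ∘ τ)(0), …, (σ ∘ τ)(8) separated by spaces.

Chase each element through τ then σ: 0 → 5 → 1; 1 → 2 → 4; 2 → 4 → 5; 3 → 6 → 0; 4 → 1 → 8; 5 → 7 → 3; 6 → 0 → 7; 7 → 8 → 2; 8 → 3 → 6.
Collecting the images, σ ∘ τ = [1 4 5 0 8 3 7 2 6].

1 4 5 0 8 3 7 2 6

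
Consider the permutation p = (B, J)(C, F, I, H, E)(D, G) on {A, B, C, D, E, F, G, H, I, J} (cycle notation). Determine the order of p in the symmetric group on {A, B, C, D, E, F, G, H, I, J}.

The disjoint cycles have lengths 5, 2, 2, 1.
The order is lcm(5, 2, 2) = 10.

10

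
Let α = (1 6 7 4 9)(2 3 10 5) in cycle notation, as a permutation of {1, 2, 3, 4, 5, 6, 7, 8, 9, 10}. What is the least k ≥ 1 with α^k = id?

20

The disjoint cycles have lengths 5, 4, 1.
The order of α is the least common multiple of its cycle lengths: lcm(5, 4) = 20.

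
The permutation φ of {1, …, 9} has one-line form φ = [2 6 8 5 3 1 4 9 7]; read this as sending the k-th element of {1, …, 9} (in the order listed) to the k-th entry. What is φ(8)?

9

8 is element number 8 of the domain, and entry number 8 of the one-line form is 9, so φ(8) = 9.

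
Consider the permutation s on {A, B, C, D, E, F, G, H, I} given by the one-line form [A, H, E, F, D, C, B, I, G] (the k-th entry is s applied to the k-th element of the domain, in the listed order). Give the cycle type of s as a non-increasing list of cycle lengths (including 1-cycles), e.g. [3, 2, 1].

The disjoint cycles are (A)(B H I G)(C E D F), with lengths 4, 4, 1 in non-increasing order.

[4, 4, 1]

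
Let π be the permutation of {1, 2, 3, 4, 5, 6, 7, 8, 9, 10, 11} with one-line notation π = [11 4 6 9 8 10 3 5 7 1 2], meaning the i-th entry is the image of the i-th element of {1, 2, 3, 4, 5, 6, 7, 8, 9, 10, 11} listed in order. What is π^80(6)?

Tracing 6 → 10 → … returns to 6 after 9 steps, so 6 lies in a 9-cycle (1, 11, 2, 4, 9, 7, 3, 6, 10).
On a 9-cycle, π^9 is the identity, so π^80 = π^8 there (80 ≡ 8 mod 9).
Stepping 8 places around the cycle: 6 → 10 → 1 → 11 → 2 → 4 → 9 → 7 → 3.

3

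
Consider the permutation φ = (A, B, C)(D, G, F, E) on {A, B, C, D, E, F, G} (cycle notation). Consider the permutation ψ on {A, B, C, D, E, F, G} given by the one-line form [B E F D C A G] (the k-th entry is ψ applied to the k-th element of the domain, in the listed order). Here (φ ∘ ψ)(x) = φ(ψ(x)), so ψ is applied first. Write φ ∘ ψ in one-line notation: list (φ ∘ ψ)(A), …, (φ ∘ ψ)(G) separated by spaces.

C D E G A B F

Chase each element through ψ then φ: A → B → C; B → E → D; C → F → E; D → D → G; E → C → A; F → A → B; G → G → F.
So φ ∘ ψ in one-line form is C D E G A B F.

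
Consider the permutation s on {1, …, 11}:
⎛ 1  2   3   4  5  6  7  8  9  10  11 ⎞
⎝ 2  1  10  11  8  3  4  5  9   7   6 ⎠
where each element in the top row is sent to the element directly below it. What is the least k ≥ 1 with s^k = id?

6

Writing s as disjoint cycles, the cycle lengths are 6, 2, 2, 1.
The order is lcm(6, 2, 2) = 6.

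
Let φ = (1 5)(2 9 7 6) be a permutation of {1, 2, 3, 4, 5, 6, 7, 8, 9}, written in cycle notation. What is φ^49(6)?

6 lies in the 4-cycle (2 9 7 6).
On a 4-cycle, φ^4 is the identity, so φ^49 = φ^1 there (49 ≡ 1 mod 4).
Advancing 1 step from 6: 6 → 2.

2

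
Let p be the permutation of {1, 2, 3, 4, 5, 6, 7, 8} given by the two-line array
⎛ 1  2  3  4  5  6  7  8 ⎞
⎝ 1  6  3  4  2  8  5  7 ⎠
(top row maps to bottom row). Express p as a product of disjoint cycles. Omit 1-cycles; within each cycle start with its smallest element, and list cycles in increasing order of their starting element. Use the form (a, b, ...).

From 2: 2 → 6 → 8 → 7 → 5 → 2, closing the cycle (2, 6, 8, 7, 5).
Repeating from the next unused element and collecting all non-trivial cycles gives (2, 6, 8, 7, 5).

(2, 6, 8, 7, 5)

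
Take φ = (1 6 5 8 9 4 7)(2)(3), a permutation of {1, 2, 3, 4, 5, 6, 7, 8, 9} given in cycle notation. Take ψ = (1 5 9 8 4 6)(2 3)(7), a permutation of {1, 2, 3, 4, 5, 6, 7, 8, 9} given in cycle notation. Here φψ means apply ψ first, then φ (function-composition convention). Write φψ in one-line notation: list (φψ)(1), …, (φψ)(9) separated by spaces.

For each element, apply ψ then φ: 1 → 5 → 8; 2 → 3 → 3; 3 → 2 → 2; 4 → 6 → 5; 5 → 9 → 4; 6 → 1 → 6; 7 → 7 → 1; 8 → 4 → 7; 9 → 8 → 9.
Collecting the images, φψ = [8 3 2 5 4 6 1 7 9].

8 3 2 5 4 6 1 7 9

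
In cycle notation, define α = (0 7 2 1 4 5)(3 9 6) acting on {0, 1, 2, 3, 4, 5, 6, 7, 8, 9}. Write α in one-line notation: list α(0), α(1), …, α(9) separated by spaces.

7 4 1 9 5 0 3 2 8 6

Image by image: 0↦7, 1↦4, 2↦1, 3↦9, 4↦5, 5↦0, 6↦3, 7↦2, 8↦8, 9↦6.
So the one-line form is 7 4 1 9 5 0 3 2 8 6.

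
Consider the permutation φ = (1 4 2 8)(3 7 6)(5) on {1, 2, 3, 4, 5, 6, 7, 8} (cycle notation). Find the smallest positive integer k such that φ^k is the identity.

12

The cycle type of φ is (4, 3, 1).
Since disjoint cycles commute, ord(φ) = lcm(4, 3) = 12.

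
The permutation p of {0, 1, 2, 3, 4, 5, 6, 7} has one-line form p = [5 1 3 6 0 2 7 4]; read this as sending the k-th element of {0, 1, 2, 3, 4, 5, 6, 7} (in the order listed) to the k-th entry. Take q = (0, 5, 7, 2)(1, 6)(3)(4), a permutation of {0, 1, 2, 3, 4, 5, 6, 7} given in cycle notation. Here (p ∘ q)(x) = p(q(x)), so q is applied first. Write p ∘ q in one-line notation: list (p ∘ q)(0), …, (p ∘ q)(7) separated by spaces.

2 7 5 6 0 4 1 3

For each element, apply q then p: 0 → 5 → 2; 1 → 6 → 7; 2 → 0 → 5; 3 → 3 → 6; 4 → 4 → 0; 5 → 7 → 4; 6 → 1 → 1; 7 → 2 → 3.
So p ∘ q in one-line form is 2 7 5 6 0 4 1 3.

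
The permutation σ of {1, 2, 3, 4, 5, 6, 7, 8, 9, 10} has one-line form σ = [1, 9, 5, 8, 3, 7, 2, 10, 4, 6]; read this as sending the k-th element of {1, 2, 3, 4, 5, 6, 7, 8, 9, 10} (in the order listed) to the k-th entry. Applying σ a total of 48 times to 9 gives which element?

2

Tracing 9 → 4 → … returns to 9 after 7 steps, so 9 lies in a 7-cycle (2 9 4 8 10 6 7).
On a 7-cycle, σ^7 is the identity, so σ^48 = σ^6 there (48 ≡ 6 mod 7).
Advancing 6 steps from 9: 9 → 4 → 8 → 10 → 6 → 7 → 2.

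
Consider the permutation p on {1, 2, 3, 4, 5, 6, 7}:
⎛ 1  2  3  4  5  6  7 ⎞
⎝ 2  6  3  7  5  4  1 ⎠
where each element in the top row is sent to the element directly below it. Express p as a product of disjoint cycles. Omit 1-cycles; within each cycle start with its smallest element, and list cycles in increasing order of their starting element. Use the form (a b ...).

(1 2 6 4 7)

From 1: 1 → 2 → 6 → 4 → 7 → 1, closing the cycle (1 2 6 4 7).
Continuing from each remaining unvisited element yields (1 2 6 4 7).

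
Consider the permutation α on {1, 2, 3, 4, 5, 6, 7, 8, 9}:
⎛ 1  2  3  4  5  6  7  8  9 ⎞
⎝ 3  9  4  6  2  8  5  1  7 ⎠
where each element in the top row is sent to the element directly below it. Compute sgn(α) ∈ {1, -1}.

In disjoint-cycle form the cycle lengths are 5, 4.
A cycle is odd iff its length is even; α has 1 even-length cycle, so sgn(α) = (−1)^1 and α is odd.

-1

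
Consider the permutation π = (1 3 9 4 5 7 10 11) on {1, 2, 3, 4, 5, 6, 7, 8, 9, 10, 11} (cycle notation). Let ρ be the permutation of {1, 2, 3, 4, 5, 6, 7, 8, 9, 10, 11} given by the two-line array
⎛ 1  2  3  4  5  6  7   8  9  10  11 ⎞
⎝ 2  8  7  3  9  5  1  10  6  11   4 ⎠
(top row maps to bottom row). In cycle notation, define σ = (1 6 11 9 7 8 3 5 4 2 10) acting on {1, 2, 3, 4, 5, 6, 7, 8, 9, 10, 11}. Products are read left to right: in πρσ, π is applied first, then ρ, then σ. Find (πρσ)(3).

Chase 3: π(3) = 9; ρ(9) = 6; σ(6) = 11. Hence (πρσ)(3) = 11.

11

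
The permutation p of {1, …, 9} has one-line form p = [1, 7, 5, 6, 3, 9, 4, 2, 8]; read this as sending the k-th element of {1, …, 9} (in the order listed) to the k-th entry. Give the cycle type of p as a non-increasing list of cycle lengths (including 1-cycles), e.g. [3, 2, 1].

The disjoint cycles are (1)(2 7 4 6 9 8)(3 5), with lengths 6, 2, 1 in non-increasing order.

[6, 2, 1]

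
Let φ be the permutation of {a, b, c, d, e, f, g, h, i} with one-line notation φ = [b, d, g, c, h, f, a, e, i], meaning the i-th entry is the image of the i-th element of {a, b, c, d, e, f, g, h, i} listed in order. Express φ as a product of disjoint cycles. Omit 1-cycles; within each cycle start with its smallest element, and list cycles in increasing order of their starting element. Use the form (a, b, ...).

(a, b, d, c, g)(e, h)

From a: a → b → d → c → g → a, closing the cycle (a, b, d, c, g).
Continuing from each remaining unvisited element yields (a, b, d, c, g)(e, h).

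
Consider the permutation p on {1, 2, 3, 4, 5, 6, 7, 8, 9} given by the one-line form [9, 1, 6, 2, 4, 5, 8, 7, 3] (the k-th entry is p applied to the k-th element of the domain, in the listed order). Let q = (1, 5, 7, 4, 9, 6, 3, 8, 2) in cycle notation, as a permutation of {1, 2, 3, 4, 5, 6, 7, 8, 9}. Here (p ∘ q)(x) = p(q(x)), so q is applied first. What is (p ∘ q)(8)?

First apply q: q(8) = 2, then p(2) = 1. Thus (p ∘ q)(8) = 1.

1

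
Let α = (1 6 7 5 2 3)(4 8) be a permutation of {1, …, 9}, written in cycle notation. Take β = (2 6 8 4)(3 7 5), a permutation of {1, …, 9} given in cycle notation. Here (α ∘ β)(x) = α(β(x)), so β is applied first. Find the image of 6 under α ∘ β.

4

(α ∘ β)(6) = α(β(6)). β(6) = 8, then α(8) = 4. So (α ∘ β)(6) = 4.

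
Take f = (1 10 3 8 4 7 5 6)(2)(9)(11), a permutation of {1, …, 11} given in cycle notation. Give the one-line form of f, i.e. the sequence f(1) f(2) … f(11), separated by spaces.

10 2 8 7 6 1 5 4 9 3 11

Each element maps to the next entry in its cycle (wrapping to the front): 1→10, 2→2, 3→8, 4→7, 5→6, 6→1, 7→5, 8→4, 9→9, 10→3, 11→11.
Listing these in domain order gives 10 2 8 7 6 1 5 4 9 3 11.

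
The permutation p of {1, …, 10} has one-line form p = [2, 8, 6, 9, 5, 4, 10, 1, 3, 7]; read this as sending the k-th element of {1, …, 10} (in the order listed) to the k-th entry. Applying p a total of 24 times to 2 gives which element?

Tracing 2 → 8 → … returns to 2 after 3 steps, so 2 lies in a 3-cycle (1 2 8).
On a 3-cycle, p^3 is the identity, so p^24 = p^0 there (24 ≡ 0 mod 3).
So p^24(2) = 2.

2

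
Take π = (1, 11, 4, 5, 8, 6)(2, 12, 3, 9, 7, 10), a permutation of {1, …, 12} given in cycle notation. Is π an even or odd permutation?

even

The cycle lengths are 6, 6.
A cycle is odd iff its length is even; π has 2 even-length cycles, so sgn(π) = (−1)^2 and π is even.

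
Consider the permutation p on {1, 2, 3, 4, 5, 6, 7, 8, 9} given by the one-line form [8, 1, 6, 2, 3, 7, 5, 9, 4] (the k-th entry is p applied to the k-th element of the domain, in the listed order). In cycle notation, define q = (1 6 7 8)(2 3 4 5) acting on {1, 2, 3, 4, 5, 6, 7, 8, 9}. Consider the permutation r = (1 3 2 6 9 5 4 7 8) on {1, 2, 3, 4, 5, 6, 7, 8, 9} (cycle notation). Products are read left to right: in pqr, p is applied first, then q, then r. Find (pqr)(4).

(pqr)(4) = r(q(p(4))). p(4) = 2, then q(2) = 3, then r(3) = 2, so the result is 2.

2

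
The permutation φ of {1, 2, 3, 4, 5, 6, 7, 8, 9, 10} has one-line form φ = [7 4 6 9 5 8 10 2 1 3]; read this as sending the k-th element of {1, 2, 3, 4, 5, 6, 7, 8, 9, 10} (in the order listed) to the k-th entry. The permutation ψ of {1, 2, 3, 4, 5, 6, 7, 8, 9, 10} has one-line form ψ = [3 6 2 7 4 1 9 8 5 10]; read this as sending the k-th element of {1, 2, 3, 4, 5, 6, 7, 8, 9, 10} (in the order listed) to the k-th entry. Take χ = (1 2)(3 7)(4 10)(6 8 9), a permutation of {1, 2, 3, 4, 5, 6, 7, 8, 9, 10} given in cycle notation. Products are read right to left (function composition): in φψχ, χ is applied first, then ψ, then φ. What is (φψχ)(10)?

Apply the permutations in order: χ(10) = 4, then ψ(4) = 7, then φ(7) = 10. So (φψχ)(10) = 10.

10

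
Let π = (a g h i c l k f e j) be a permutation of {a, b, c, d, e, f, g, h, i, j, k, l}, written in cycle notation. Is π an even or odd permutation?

The cycle lengths are 10, 1, 1.
A cycle of length ℓ contributes ℓ−1 transpositions, so π is a product of 9 transpositions — odd.

odd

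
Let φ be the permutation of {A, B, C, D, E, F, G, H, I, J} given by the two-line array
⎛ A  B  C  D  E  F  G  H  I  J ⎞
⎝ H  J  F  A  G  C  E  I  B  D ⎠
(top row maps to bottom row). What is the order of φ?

6

Writing φ as disjoint cycles, the cycle lengths are 6, 2, 2.
The order is lcm(6, 2, 2) = 6.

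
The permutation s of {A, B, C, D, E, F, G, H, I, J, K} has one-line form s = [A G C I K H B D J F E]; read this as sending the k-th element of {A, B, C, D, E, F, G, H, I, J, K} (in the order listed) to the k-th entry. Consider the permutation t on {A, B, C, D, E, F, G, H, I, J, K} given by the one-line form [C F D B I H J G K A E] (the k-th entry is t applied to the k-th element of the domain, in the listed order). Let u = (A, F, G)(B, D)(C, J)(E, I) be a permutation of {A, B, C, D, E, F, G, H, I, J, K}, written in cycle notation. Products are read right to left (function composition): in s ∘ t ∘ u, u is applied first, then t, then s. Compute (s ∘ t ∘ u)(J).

Chase J: u(J) = C; t(C) = D; s(D) = I. Hence (s ∘ t ∘ u)(J) = I.

I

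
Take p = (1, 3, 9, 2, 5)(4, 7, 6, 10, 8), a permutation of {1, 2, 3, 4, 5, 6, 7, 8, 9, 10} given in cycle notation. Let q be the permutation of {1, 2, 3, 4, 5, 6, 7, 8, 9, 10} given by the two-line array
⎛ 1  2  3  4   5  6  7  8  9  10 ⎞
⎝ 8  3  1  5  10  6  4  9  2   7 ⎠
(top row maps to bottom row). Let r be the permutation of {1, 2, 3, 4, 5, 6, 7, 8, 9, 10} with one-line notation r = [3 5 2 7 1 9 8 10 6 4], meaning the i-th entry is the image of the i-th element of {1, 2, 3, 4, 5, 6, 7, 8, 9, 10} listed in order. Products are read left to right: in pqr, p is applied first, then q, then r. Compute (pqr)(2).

Chase 2: p(2) = 5; q(5) = 10; r(10) = 4. Hence (pqr)(2) = 4.

4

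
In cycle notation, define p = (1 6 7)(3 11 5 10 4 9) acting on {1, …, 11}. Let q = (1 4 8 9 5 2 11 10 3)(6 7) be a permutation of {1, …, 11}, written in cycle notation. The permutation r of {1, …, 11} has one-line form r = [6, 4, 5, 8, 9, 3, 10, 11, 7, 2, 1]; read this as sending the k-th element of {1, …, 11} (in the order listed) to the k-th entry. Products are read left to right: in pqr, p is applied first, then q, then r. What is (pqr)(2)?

1

Chase 2: p(2) = 2; q(2) = 11; r(11) = 1. Hence (pqr)(2) = 1.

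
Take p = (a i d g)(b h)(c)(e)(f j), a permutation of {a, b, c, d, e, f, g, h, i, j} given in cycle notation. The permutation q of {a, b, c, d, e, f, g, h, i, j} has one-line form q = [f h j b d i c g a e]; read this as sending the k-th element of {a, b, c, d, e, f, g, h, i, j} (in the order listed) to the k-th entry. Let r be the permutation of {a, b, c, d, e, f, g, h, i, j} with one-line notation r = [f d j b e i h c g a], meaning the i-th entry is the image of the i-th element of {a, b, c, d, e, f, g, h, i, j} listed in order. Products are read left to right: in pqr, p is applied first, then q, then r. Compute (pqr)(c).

Chase c: p(c) = c; q(c) = j; r(j) = a. Hence (pqr)(c) = a.

a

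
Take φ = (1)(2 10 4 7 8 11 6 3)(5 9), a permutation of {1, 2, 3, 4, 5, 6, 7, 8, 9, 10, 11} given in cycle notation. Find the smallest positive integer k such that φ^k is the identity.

The disjoint cycles have lengths 8, 2, 1.
The order is lcm(8, 2) = 8.

8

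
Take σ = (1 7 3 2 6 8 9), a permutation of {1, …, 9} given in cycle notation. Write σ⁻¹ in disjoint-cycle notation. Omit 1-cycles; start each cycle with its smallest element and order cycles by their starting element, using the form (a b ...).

(1 9 8 6 2 3 7)

The inverse reverses each cycle.
Reversing each cycle of σ and rotating so the smallest element leads gives (1 9 8 6 2 3 7).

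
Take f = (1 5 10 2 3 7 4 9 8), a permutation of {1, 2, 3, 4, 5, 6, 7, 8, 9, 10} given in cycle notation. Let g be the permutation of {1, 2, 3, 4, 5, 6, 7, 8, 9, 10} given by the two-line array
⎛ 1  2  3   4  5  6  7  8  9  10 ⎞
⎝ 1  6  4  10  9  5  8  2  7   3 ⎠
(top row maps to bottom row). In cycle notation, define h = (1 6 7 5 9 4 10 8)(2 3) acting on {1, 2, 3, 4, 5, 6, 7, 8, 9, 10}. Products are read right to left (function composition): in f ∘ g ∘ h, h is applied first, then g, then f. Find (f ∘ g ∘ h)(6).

Chase 6: h(6) = 7; g(7) = 8; f(8) = 1. Hence (f ∘ g ∘ h)(6) = 1.

1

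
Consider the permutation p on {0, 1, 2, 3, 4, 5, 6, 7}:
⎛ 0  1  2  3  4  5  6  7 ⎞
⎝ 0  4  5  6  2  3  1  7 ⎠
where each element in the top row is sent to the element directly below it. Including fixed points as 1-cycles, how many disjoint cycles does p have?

3

The cycle decomposition is (0)(1, 4, 2, 5, 3, 6)(7), which has 3 cycles (counting 1-cycles).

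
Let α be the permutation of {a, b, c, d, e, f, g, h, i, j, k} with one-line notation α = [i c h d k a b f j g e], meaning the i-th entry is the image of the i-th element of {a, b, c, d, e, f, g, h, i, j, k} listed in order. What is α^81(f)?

a

Tracing f → a → … returns to f after 8 steps, so f lies in an 8-cycle (a, i, j, g, b, c, h, f).
Powers repeat with period 8 on this cycle, and 81 mod 8 = 1, so α^81(f) = α^1(f).
Stepping 1 place around the cycle: f → a.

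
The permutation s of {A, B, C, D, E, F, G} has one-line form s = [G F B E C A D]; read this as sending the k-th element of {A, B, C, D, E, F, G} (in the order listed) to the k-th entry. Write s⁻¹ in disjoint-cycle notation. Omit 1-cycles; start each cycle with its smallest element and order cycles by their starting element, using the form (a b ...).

The cycle decomposition of s is (A G D E C B F).
Reversing each cycle (and rotating so the smallest element leads) gives s⁻¹ = (A F B C E D G).

(A F B C E D G)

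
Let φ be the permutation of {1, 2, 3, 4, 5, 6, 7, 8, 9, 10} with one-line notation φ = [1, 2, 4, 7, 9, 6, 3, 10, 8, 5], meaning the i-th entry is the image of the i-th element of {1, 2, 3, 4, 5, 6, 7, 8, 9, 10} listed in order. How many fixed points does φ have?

3

The fixed points (elements with φ(x) = x) are {1, 2, 6}, so there are 3.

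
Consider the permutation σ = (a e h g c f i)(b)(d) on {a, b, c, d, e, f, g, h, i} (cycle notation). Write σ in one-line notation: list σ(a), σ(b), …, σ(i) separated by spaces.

e b f d h i c g a

Image by image: a↦e, b↦b, c↦f, d↦d, e↦h, f↦i, g↦c, h↦g, i↦a.
So the one-line form is e b f d h i c g a.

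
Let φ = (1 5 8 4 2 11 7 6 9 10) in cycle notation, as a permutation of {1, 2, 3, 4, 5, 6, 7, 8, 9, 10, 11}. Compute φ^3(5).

5 lies in the 10-cycle (1 5 8 4 2 11 7 6 9 10).
Advancing 3 steps from 5: 5 → 8 → 4 → 2.

2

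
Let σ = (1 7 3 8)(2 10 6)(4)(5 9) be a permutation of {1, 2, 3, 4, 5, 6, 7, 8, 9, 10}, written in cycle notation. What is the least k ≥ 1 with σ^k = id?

12

The disjoint cycles have lengths 4, 3, 2, 1.
Since disjoint cycles commute, ord(σ) = lcm(4, 3, 2) = 12.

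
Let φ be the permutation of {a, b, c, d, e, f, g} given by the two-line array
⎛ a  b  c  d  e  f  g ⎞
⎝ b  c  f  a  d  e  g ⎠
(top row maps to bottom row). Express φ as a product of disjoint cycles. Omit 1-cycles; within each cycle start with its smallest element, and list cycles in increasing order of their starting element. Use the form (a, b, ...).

Start at a and follow images: a → b → c → f → e → d → a, giving the cycle (a, b, c, f, e, d).
Repeating from the next unused element and collecting all non-trivial cycles gives (a, b, c, f, e, d).

(a, b, c, f, e, d)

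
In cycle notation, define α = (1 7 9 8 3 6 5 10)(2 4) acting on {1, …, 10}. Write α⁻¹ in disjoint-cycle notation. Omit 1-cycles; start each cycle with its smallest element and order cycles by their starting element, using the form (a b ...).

(1 10 5 6 3 8 9 7)(2 4)

If α sends a → b within a cycle, α⁻¹ sends b → a; equivalently, reverse each cycle.
Reversing each cycle of α and rotating so the smallest element leads gives (1 10 5 6 3 8 9 7)(2 4).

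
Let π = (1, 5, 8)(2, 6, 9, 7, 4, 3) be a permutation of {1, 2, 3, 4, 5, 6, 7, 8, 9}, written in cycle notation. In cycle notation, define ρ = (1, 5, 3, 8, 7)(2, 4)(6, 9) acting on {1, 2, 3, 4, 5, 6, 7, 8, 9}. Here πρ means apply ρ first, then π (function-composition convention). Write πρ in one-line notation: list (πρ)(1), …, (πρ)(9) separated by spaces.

(πρ)(x) = π(ρ(x)). Computing each image: π(ρ(1)) = π(5) = 8, π(ρ(2)) = π(4) = 3, π(ρ(3)) = π(8) = 1, π(ρ(4)) = π(2) = 6, π(ρ(5)) = π(3) = 2, π(ρ(6)) = π(9) = 7, π(ρ(7)) = π(1) = 5, π(ρ(8)) = π(7) = 4, π(ρ(9)) = π(6) = 9.
Hence πρ = [8 3 1 6 2 7 5 4 9].

8 3 1 6 2 7 5 4 9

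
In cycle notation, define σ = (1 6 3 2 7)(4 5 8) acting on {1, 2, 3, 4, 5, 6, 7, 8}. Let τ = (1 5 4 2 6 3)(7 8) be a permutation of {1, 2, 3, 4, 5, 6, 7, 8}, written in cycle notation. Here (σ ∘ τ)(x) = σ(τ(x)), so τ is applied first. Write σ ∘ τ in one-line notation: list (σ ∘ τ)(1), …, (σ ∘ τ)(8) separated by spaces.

8 3 6 7 5 2 4 1

Chase each element through τ then σ: 1 → 5 → 8; 2 → 6 → 3; 3 → 1 → 6; 4 → 2 → 7; 5 → 4 → 5; 6 → 3 → 2; 7 → 8 → 4; 8 → 7 → 1.
So σ ∘ τ in one-line form is 8 3 6 7 5 2 4 1.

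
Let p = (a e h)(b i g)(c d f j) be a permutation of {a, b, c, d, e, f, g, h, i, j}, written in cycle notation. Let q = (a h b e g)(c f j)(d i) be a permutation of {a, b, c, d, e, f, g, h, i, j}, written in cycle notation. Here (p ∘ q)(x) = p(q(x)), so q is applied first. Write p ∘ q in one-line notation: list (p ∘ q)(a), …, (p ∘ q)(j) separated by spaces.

Chase each element through q then p: a → h → a; b → e → h; c → f → j; d → i → g; e → g → b; f → j → c; g → a → e; h → b → i; i → d → f; j → c → d.
So p ∘ q in one-line form is a h j g b c e i f d.

a h j g b c e i f d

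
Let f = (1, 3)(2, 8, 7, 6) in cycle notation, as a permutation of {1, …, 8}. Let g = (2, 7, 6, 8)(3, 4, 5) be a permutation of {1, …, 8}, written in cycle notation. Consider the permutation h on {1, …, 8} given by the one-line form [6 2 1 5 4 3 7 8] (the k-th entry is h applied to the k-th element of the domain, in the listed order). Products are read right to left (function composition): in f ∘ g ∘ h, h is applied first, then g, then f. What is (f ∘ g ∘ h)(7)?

2

(f ∘ g ∘ h)(7) = f(g(h(7))). h(7) = 7, then g(7) = 6, then f(6) = 2, so the result is 2.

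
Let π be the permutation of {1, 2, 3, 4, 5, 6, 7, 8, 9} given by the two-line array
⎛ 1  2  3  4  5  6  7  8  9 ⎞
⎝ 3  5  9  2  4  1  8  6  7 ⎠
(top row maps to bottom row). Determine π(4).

2

The entry below 4 in the array is 2, so π(4) = 2.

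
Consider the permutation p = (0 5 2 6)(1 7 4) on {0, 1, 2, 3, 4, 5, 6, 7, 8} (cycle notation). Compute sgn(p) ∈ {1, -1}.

The cycle lengths are 4, 3, 1, 1.
A cycle of length ℓ contributes ℓ−1 transpositions, so p is a product of 3 + 2 = 5 transpositions — odd.

-1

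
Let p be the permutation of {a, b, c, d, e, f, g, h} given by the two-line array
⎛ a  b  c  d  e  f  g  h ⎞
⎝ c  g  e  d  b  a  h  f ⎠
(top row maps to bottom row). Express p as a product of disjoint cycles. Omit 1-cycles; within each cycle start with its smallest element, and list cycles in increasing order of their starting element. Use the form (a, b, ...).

Iterating p from a gives a → c → e → b → g → h → f → a; that is the 7-cycle (a, c, e, b, g, h, f).
Continuing from each remaining unvisited element yields (a, c, e, b, g, h, f).

(a, c, e, b, g, h, f)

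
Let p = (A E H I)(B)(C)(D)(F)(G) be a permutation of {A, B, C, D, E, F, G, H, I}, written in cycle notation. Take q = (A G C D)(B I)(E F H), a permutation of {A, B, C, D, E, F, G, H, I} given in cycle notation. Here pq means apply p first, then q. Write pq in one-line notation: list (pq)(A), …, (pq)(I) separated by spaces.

F I D A E H C B G

Chase each element through p then q: A → E → F; B → B → I; C → C → D; D → D → A; E → H → E; F → F → H; G → G → C; H → I → B; I → A → G.
So pq in one-line form is F I D A E H C B G.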